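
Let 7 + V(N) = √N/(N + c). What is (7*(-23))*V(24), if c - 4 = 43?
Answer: 1127 - 322*√6/71 ≈ 1115.9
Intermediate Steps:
c = 47 (c = 4 + 43 = 47)
V(N) = -7 + √N/(47 + N) (V(N) = -7 + √N/(N + 47) = -7 + √N/(47 + N))
(7*(-23))*V(24) = (7*(-23))*((-329 + √24 - 7*24)/(47 + 24)) = -161*(-329 + 2*√6 - 168)/71 = -161*(-497 + 2*√6)/71 = -161*(-7 + 2*√6/71) = 1127 - 322*√6/71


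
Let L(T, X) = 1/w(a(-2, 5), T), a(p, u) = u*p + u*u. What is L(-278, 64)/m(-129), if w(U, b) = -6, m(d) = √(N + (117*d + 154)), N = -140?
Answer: I*√15079/90474 ≈ 0.0013573*I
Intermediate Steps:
a(p, u) = u² + p*u (a(p, u) = p*u + u² = u² + p*u)
m(d) = √(14 + 117*d) (m(d) = √(-140 + (117*d + 154)) = √(-140 + (154 + 117*d)) = √(14 + 117*d))
L(T, X) = -⅙ (L(T, X) = 1/(-6) = -⅙)
L(-278, 64)/m(-129) = -1/(6*√(14 + 117*(-129))) = -1/(6*√(14 - 15093)) = -(-I*√15079/15079)/6 = -(-1)*I*√15079/90474 = I*√15079/90474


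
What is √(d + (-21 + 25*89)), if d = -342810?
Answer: I*√340606 ≈ 583.61*I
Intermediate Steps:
√(d + (-21 + 25*89)) = √(-342810 + (-21 + 25*89)) = √(-342810 + (-21 + 2225)) = √(-342810 + 2204) = √(-340606) = I*√340606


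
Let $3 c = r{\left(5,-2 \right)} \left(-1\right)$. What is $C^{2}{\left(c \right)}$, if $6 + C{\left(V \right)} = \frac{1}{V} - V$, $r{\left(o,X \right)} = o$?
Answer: $\frac{5476}{225} \approx 24.338$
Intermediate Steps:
$c = - \frac{5}{3}$ ($c = \frac{5 \left(-1\right)}{3} = \frac{1}{3} \left(-5\right) = - \frac{5}{3} \approx -1.6667$)
$C{\left(V \right)} = -6 + \frac{1}{V} - V$ ($C{\left(V \right)} = -6 - \left(V - \frac{1}{V}\right) = -6 + \frac{1}{V} - V$)
$C^{2}{\left(c \right)} = \left(-6 + \frac{1}{- \frac{5}{3}} - - \frac{5}{3}\right)^{2} = \left(-6 - \frac{3}{5} + \frac{5}{3}\right)^{2} = \left(- \frac{74}{15}\right)^{2} = \frac{5476}{225}$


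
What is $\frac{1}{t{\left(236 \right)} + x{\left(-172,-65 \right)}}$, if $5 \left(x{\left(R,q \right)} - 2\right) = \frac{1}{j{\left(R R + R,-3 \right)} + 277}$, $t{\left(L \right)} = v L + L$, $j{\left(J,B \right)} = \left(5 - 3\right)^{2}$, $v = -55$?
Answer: $- \frac{1405}{17902509} \approx -7.8481 \cdot 10^{-5}$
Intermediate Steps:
$j{\left(J,B \right)} = 4$ ($j{\left(J,B \right)} = 2^{2} = 4$)
$t{\left(L \right)} = - 54 L$ ($t{\left(L \right)} = - 55 L + L = - 54 L$)
$x{\left(R,q \right)} = \frac{2811}{1405}$ ($x{\left(R,q \right)} = 2 + \frac{1}{5 \left(4 + 277\right)} = 2 + \frac{1}{5 \cdot 281} = 2 + \frac{1}{5} \cdot \frac{1}{281} = 2 + \frac{1}{1405} = \frac{2811}{1405}$)
$\frac{1}{t{\left(236 \right)} + x{\left(-172,-65 \right)}} = \frac{1}{\left(-54\right) 236 + \frac{2811}{1405}} = \frac{1}{-12744 + \frac{2811}{1405}} = \frac{1}{- \frac{17902509}{1405}} = - \frac{1405}{17902509}$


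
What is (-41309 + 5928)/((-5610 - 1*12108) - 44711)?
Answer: 35381/62429 ≈ 0.56674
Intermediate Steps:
(-41309 + 5928)/((-5610 - 1*12108) - 44711) = -35381/((-5610 - 12108) - 44711) = -35381/(-17718 - 44711) = -35381/(-62429) = -35381*(-1/62429) = 35381/62429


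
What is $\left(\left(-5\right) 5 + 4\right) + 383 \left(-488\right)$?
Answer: $-186925$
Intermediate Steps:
$\left(\left(-5\right) 5 + 4\right) + 383 \left(-488\right) = \left(-25 + 4\right) - 186904 = -21 - 186904 = -186925$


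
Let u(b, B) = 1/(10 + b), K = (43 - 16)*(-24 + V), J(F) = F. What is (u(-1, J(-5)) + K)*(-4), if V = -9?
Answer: 32072/9 ≈ 3563.6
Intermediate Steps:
K = -891 (K = (43 - 16)*(-24 - 9) = 27*(-33) = -891)
(u(-1, J(-5)) + K)*(-4) = (1/(10 - 1) - 891)*(-4) = (1/9 - 891)*(-4) = (⅑ - 891)*(-4) = -8018/9*(-4) = 32072/9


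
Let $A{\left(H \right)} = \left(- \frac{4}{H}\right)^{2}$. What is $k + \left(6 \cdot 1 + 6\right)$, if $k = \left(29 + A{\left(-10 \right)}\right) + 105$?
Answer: $\frac{3654}{25} \approx 146.16$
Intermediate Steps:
$A{\left(H \right)} = \frac{16}{H^{2}}$
$k = \frac{3354}{25}$ ($k = \left(29 + \frac{16}{100}\right) + 105 = \left(29 + 16 \cdot \frac{1}{100}\right) + 105 = \left(29 + \frac{4}{25}\right) + 105 = \frac{729}{25} + 105 = \frac{3354}{25} \approx 134.16$)
$k + \left(6 \cdot 1 + 6\right) = \frac{3354}{25} + \left(6 \cdot 1 + 6\right) = \frac{3354}{25} + \left(6 + 6\right) = \frac{3354}{25} + 12 = \frac{3654}{25}$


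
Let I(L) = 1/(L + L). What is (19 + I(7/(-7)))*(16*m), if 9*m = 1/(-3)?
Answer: -296/27 ≈ -10.963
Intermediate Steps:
I(L) = 1/(2*L)
m = -1/27 (m = (⅑)/(-3) = (⅑)*(-⅓) = -1/27 ≈ -0.037037)
(19 + I(7/(-7)))*(16*m) = (19 + 1/(2*((7/(-7)))))*(16*(-1/27)) = (19 + 1/(2*((7*(-⅐)))))*(-16/27) = (19 + (½)/(-1))*(-16/27) = (19 + (½)*(-1))*(-16/27) = (19 - ½)*(-16/27) = (37/2)*(-16/27) = -296/27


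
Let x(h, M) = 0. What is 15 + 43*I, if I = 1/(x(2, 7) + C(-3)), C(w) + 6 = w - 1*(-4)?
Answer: 32/5 ≈ 6.4000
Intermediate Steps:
C(w) = -2 + w (C(w) = -6 + (w - 1*(-4)) = -6 + (w + 4) = -6 + (4 + w) = -2 + w)
I = -⅕ (I = 1/(0 + (-2 - 3)) = 1/(0 - 5) = 1/(-5) = -⅕ ≈ -0.20000)
15 + 43*I = 15 + 43*(-⅕) = 15 - 43/5 = 32/5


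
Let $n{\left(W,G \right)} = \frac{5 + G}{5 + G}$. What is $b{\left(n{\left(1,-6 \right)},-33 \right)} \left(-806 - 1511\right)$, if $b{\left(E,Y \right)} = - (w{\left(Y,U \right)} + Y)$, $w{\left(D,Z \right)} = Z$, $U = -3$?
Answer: $-83412$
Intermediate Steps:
$n{\left(W,G \right)} = 1$
$b{\left(E,Y \right)} = 3 - Y$ ($b{\left(E,Y \right)} = - (-3 + Y) = 3 - Y$)
$b{\left(n{\left(1,-6 \right)},-33 \right)} \left(-806 - 1511\right) = \left(3 - -33\right) \left(-806 - 1511\right) = \left(3 + 33\right) \left(-2317\right) = 36 \left(-2317\right) = -83412$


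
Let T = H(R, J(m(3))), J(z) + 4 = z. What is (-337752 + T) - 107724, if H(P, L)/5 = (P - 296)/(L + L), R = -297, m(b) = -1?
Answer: -890359/2 ≈ -4.4518e+5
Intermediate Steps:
J(z) = -4 + z
H(P, L) = 5*(-296 + P)/(2*L) (H(P, L) = 5*((P - 296)/(L + L)) = 5*((-296 + P)/((2*L))) = 5*((-296 + P)*(1/(2*L))) = 5*((-296 + P)/(2*L)) = 5*(-296 + P)/(2*L))
T = 593/2 (T = 5*(-296 - 297)/(2*(-4 - 1)) = (5/2)*(-593)/(-5) = (5/2)*(-⅕)*(-593) = 593/2 ≈ 296.50)
(-337752 + T) - 107724 = (-337752 + 593/2) - 107724 = -674911/2 - 107724 = -890359/2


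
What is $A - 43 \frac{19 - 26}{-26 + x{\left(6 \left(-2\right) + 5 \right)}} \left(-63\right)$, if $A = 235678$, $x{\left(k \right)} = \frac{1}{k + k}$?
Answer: $\frac{86287952}{365} \approx 2.3641 \cdot 10^{5}$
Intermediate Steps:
$x{\left(k \right)} = \frac{1}{2 k}$
$A - 43 \frac{19 - 26}{-26 + x{\left(6 \left(-2\right) + 5 \right)}} \left(-63\right) = 235678 - 43 \frac{19 - 26}{-26 + \frac{1}{2 \left(6 \left(-2\right) + 5\right)}} \left(-63\right) = 235678 - 43 \left(- \frac{7}{-26 + \frac{1}{2 \left(-12 + 5\right)}}\right) \left(-63\right) = 235678 - 43 \left(- \frac{7}{-26 + \frac{1}{2 \left(-7\right)}}\right) \left(-63\right) = 235678 - 43 \left(- \frac{7}{-26 + \frac{1}{2} \left(- \frac{1}{7}\right)}\right) \left(-63\right) = 235678 - 43 \left(- \frac{7}{-26 - \frac{1}{14}}\right) \left(-63\right) = 235678 - 43 \left(- \frac{7}{- \frac{365}{14}}\right) \left(-63\right) = 235678 - 43 \left(\left(-7\right) \left(- \frac{14}{365}\right)\right) \left(-63\right) = 235678 - 43 \cdot \frac{98}{365} \left(-63\right) = 235678 - \frac{4214}{365} \left(-63\right) = 235678 - - \frac{265482}{365} = 235678 + \frac{265482}{365} = \frac{86287952}{365}$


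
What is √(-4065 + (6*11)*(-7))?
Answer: 3*I*√503 ≈ 67.283*I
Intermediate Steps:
√(-4065 + (6*11)*(-7)) = √(-4065 + 66*(-7)) = √(-4065 - 462) = √(-4527) = 3*I*√503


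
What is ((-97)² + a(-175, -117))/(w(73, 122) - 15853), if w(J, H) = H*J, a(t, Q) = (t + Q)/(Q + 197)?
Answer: -188107/138940 ≈ -1.3539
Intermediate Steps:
a(t, Q) = (Q + t)/(197 + Q)
((-97)² + a(-175, -117))/(w(73, 122) - 15853) = ((-97)² + (-117 - 175)/(197 - 117))/(122*73 - 15853) = (9409 - 292/80)/(8906 - 15853) = (9409 + (1/80)*(-292))/(-6947) = (9409 - 73/20)*(-1/6947) = (188107/20)*(-1/6947) = -188107/138940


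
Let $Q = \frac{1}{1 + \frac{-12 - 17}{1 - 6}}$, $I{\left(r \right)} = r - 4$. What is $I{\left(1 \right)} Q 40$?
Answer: $- \frac{300}{17} \approx -17.647$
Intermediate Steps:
$I{\left(r \right)} = -4 + r$ ($I{\left(r \right)} = r - 4 = -4 + r$)
$Q = \frac{5}{34}$ ($Q = \frac{1}{1 - \frac{29}{-5}} = \frac{1}{1 - - \frac{29}{5}} = \frac{1}{1 + \frac{29}{5}} = \frac{1}{\frac{34}{5}} = \frac{5}{34} \approx 0.14706$)
$I{\left(1 \right)} Q 40 = \left(-4 + 1\right) \frac{5}{34} \cdot 40 = \left(-3\right) \frac{5}{34} \cdot 40 = \left(- \frac{15}{34}\right) 40 = - \frac{300}{17}$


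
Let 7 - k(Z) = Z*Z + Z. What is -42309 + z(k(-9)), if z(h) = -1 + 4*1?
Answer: -42306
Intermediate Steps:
k(Z) = 7 - Z - Z² (k(Z) = 7 - (Z*Z + Z) = 7 - (Z² + Z) = 7 - (Z + Z²) = 7 + (-Z - Z²) = 7 - Z - Z²)
z(h) = 3 (z(h) = -1 + 4 = 3)
-42309 + z(k(-9)) = -42309 + 3 = -42306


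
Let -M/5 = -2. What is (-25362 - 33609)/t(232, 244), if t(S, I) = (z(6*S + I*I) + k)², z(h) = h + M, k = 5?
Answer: -58971/3714049249 ≈ -1.5878e-5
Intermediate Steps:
M = 10 (M = -5*(-2) = 10)
z(h) = 10 + h (z(h) = h + 10 = 10 + h)
t(S, I) = (15 + I² + 6*S)² (t(S, I) = ((10 + (6*S + I*I)) + 5)² = ((10 + (6*S + I²)) + 5)² = ((10 + (I² + 6*S)) + 5)² = ((10 + I² + 6*S) + 5)² = (15 + I² + 6*S)²)
(-25362 - 33609)/t(232, 244) = (-25362 - 33609)/((15 + 244² + 6*232)²) = -58971/(15 + 59536 + 1392)² = -58971/(60943²) = -58971/3714049249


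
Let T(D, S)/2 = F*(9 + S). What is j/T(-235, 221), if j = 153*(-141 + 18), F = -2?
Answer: 18819/920 ≈ 20.455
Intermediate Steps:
T(D, S) = -36 - 4*S (T(D, S) = 2*(-2*(9 + S)) = 2*(-18 - 2*S) = -36 - 4*S)
j = -18819 (j = 153*(-123) = -18819)
j/T(-235, 221) = -18819/(-36 - 4*221) = -18819/(-36 - 884) = -18819/(-920) = -18819*(-1/920) = 18819/920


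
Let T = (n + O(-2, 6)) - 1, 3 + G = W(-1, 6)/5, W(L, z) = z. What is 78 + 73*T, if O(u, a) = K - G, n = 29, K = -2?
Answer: 10537/5 ≈ 2107.4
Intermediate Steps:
G = -9/5 (G = -3 + 6/5 = -9/5 ≈ -1.8000)
O(u, a) = -1/5 (O(u, a) = -2 - 1*(-9/5) = -2 + 9/5 = -1/5)
T = 139/5 (T = (29 - 1/5) - 1 = 144/5 - 1 = 139/5 ≈ 27.800)
78 + 73*T = 78 + 73*(139/5) = 78 + 10147/5 = 10537/5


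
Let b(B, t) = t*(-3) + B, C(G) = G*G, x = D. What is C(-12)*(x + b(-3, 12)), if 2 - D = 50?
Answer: -12528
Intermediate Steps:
D = -48 (D = 2 - 1*50 = 2 - 50 = -48)
x = -48
C(G) = G²
b(B, t) = B - 3*t (b(B, t) = -3*t + B = B - 3*t)
C(-12)*(x + b(-3, 12)) = (-12)²*(-48 + (-3 - 3*12)) = 144*(-48 + (-3 - 36)) = 144*(-48 - 39) = 144*(-87) = -12528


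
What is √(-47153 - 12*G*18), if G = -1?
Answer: I*√46937 ≈ 216.65*I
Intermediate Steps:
√(-47153 - 12*G*18) = √(-47153 - 12*(-1)*18) = √(-47153 + 12*18) = √(-47153 + 216) = √(-46937) = I*√46937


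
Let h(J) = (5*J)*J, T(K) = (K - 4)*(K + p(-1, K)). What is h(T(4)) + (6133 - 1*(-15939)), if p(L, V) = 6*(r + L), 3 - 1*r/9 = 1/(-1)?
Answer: 22072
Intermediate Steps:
r = 36 (r = 27 - 9/(-1) = 27 - 9*(-1) = 27 + 9 = 36)
p(L, V) = 216 + 6*L (p(L, V) = 6*(36 + L) = 216 + 6*L)
T(K) = (-4 + K)*(210 + K) (T(K) = (K - 4)*(K + (216 + 6*(-1))) = (-4 + K)*(K + (216 - 6)) = (-4 + K)*(K + 210) = (-4 + K)*(210 + K))
h(J) = 5*J**2
h(T(4)) + (6133 - 1*(-15939)) = 5*(-840 + 4**2 + 206*4)**2 + (6133 - 1*(-15939)) = 5*(-840 + 16 + 824)**2 + (6133 + 15939) = 5*0**2 + 22072 = 5*0 + 22072 = 0 + 22072 = 22072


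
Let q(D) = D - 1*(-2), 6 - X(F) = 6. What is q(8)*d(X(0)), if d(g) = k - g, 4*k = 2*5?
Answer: 25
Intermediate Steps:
X(F) = 0 (X(F) = 6 - 1*6 = 6 - 6 = 0)
k = 5/2 (k = (2*5)/4 = (¼)*10 = 5/2 ≈ 2.5000)
q(D) = 2 + D (q(D) = D + 2 = 2 + D)
d(g) = 5/2 - g
q(8)*d(X(0)) = (2 + 8)*(5/2 - 1*0) = 10*(5/2 + 0) = 10*(5/2) = 25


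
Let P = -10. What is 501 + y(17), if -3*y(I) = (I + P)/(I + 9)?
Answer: 39071/78 ≈ 500.91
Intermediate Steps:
y(I) = -(-10 + I)/(3*(9 + I)) (y(I) = -(I - 10)/(3*(I + 9)) = -(-10 + I)/(3*(9 + I)))
501 + y(17) = 501 + (10 - 1*17)/(3*(9 + 17)) = 501 + (⅓)*(10 - 17)/26 = 501 + (⅓)*(1/26)*(-7) = 501 - 7/78 = 39071/78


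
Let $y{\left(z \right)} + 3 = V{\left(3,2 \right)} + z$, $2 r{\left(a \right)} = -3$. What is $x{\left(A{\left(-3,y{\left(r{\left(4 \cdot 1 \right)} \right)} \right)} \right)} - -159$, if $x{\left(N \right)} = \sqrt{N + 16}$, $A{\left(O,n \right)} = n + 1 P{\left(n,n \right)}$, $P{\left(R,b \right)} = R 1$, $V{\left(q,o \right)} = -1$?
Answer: $159 + \sqrt{5} \approx 161.24$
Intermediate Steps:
$r{\left(a \right)} = - \frac{3}{2}$ ($r{\left(a \right)} = \frac{1}{2} \left(-3\right) = - \frac{3}{2}$)
$P{\left(R,b \right)} = R$
$y{\left(z \right)} = -4 + z$ ($y{\left(z \right)} = -3 + \left(-1 + z\right) = -4 + z$)
$A{\left(O,n \right)} = 2 n$ ($A{\left(O,n \right)} = n + 1 n = n + n = 2 n$)
$x{\left(N \right)} = \sqrt{16 + N}$
$x{\left(A{\left(-3,y{\left(r{\left(4 \cdot 1 \right)} \right)} \right)} \right)} - -159 = \sqrt{16 + 2 \left(-4 - \frac{3}{2}\right)} - -159 = \sqrt{16 + 2 \left(- \frac{11}{2}\right)} + 159 = \sqrt{16 - 11} + 159 = \sqrt{5} + 159 = 159 + \sqrt{5}$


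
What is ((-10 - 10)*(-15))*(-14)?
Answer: -4200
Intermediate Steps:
((-10 - 10)*(-15))*(-14) = -20*(-15)*(-14) = 300*(-14) = -4200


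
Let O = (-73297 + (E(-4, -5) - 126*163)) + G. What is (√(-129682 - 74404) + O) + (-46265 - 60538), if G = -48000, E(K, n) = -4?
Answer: -248642 + I*√204086 ≈ -2.4864e+5 + 451.76*I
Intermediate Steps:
O = -141839 (O = (-73297 + (-4 - 126*163)) - 48000 = (-73297 + (-4 - 20538)) - 48000 = (-73297 - 20542) - 48000 = -93839 - 48000 = -141839)
(√(-129682 - 74404) + O) + (-46265 - 60538) = (√(-129682 - 74404) - 141839) + (-46265 - 60538) = (√(-204086) - 141839) - 106803 = (I*√204086 - 141839) - 106803 = (-141839 + I*√204086) - 106803 = -248642 + I*√204086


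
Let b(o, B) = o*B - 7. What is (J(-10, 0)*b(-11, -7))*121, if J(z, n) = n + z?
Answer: -84700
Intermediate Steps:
b(o, B) = -7 + B*o (b(o, B) = B*o - 7 = -7 + B*o)
(J(-10, 0)*b(-11, -7))*121 = ((0 - 10)*(-7 - 7*(-11)))*121 = -10*(-7 + 77)*121 = -10*70*121 = -700*121 = -84700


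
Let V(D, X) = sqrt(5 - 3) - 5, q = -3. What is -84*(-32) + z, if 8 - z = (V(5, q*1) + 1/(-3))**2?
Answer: 23990/9 + 32*sqrt(2)/3 ≈ 2680.6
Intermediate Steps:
V(D, X) = -5 + sqrt(2) (V(D, X) = sqrt(2) - 5 = -5 + sqrt(2))
z = 8 - (-16/3 + sqrt(2))**2 (z = 8 - ((-5 + sqrt(2)) + 1/(-3))**2 = 8 - ((-5 + sqrt(2)) - 1/3)**2 = 8 - (-16/3 + sqrt(2))**2 ≈ -7.3595)
-84*(-32) + z = -84*(-32) + (-202/9 + 32*sqrt(2)/3) = 2688 + (-202/9 + 32*sqrt(2)/3) = 23990/9 + 32*sqrt(2)/3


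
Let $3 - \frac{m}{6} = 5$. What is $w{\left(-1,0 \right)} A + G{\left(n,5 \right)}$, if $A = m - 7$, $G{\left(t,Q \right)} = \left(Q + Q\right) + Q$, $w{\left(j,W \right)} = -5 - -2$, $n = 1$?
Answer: $72$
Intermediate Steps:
$m = -12$ ($m = 18 - 30 = -12$)
$w{\left(j,W \right)} = -3$ ($w{\left(j,W \right)} = -5 + 2 = -3$)
$G{\left(t,Q \right)} = 3 Q$ ($G{\left(t,Q \right)} = 2 Q + Q = 3 Q$)
$A = -19$ ($A = -12 - 7 = -19$)
$w{\left(-1,0 \right)} A + G{\left(n,5 \right)} = \left(-3\right) \left(-19\right) + 3 \cdot 5 = 57 + 15 = 72$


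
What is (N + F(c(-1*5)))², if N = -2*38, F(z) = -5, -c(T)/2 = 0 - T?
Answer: 6561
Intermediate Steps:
c(T) = 2*T (c(T) = -2*(0 - T) = -(-2)*T = 2*T)
N = -76
(N + F(c(-1*5)))² = (-76 - 5)² = (-81)² = 6561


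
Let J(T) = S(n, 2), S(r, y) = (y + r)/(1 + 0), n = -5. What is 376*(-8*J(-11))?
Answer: 9024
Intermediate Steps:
S(r, y) = r + y (S(r, y) = (r + y)/1 = (r + y)*1 = r + y)
J(T) = -3 (J(T) = -5 + 2 = -3)
376*(-8*J(-11)) = 376*(-8*(-3)) = 376*24 = 9024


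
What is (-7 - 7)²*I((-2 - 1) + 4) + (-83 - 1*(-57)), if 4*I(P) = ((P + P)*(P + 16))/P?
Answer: 1640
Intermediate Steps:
I(P) = 8 + P/2 (I(P) = (((P + P)*(P + 16))/P)/4 = (((2*P)*(16 + P))/P)/4 = ((2*P*(16 + P))/P)/4 = (32 + 2*P)/4 = 8 + P/2)
(-7 - 7)²*I((-2 - 1) + 4) + (-83 - 1*(-57)) = (-7 - 7)²*(8 + ((-2 - 1) + 4)/2) + (-83 - 1*(-57)) = (-14)²*(8 + (-3 + 4)/2) + (-83 + 57) = 196*(8 + (½)*1) - 26 = 196*(8 + ½) - 26 = 196*(17/2) - 26 = 1666 - 26 = 1640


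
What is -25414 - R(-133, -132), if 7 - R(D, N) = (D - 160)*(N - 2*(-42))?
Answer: -11357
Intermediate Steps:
R(D, N) = 7 - (-160 + D)*(84 + N) (R(D, N) = 7 - (D - 160)*(N - 2*(-42)) = 7 - (-160 + D)*(N + 84) = 7 - (-160 + D)*(84 + N))
-25414 - R(-133, -132) = -25414 - (13447 - 84*(-133) + 160*(-132) - 1*(-133)*(-132)) = -25414 - (13447 + 11172 - 21120 - 17556) = -25414 - 1*(-14057) = -25414 + 14057 = -11357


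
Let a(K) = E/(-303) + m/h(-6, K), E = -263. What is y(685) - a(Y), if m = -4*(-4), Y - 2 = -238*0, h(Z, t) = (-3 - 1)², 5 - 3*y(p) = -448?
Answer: 45187/303 ≈ 149.13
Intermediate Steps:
y(p) = 151 (y(p) = 5/3 - ⅓*(-448) = 5/3 + 448/3 = 151)
h(Z, t) = 16 (h(Z, t) = (-4)² = 16)
Y = 2 (Y = 2 - 238*0 = 2 + 0 = 2)
m = 16
a(K) = 566/303 (a(K) = -263/(-303) + 16/16 = -263*(-1/303) + 16*(1/16) = 263/303 + 1 = 566/303)
y(685) - a(Y) = 151 - 1*566/303 = 151 - 566/303 = 45187/303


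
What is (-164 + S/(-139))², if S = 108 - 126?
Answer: 518837284/19321 ≈ 26854.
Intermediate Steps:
S = -18
(-164 + S/(-139))² = (-164 - 18/(-139))² = (-164 - 18*(-1/139))² = (-164 + 18/139)² = (-22778/139)² = 518837284/19321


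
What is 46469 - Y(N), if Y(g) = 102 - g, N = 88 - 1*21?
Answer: 46434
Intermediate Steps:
N = 67 (N = 88 - 21 = 67)
46469 - Y(N) = 46469 - (102 - 1*67) = 46469 - (102 - 67) = 46469 - 1*35 = 46469 - 35 = 46434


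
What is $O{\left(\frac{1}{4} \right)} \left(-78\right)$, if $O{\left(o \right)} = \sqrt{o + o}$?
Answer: $- 39 \sqrt{2} \approx -55.154$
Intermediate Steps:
$O{\left(o \right)} = \sqrt{2} \sqrt{o}$ ($O{\left(o \right)} = \sqrt{2 o} = \sqrt{2} \sqrt{o}$)
$O{\left(\frac{1}{4} \right)} \left(-78\right) = \sqrt{2} \sqrt{\frac{1}{4}} \left(-78\right) = \frac{\sqrt{2}}{2} \left(-78\right) = - 39 \sqrt{2}$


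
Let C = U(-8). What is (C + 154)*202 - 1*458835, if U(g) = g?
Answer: -429343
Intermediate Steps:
C = -8
(C + 154)*202 - 1*458835 = (-8 + 154)*202 - 1*458835 = 146*202 - 458835 = 29492 - 458835 = -429343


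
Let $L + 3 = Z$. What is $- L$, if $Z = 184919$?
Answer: $-184916$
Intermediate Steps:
$L = 184916$ ($L = -3 + 184919 = 184916$)
$- L = \left(-1\right) 184916 = -184916$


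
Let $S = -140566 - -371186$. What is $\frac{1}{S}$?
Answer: $\frac{1}{230620} \approx 4.3361 \cdot 10^{-6}$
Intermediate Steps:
$S = 230620$ ($S = -140566 + 371186 = 230620$)
$\frac{1}{S} = \frac{1}{230620}$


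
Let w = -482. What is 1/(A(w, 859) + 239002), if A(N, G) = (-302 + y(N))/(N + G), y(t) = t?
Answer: 377/90102970 ≈ 4.1841e-6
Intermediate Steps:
A(N, G) = (-302 + N)/(G + N) (A(N, G) = (-302 + N)/(N + G) = (-302 + N)/(G + N))
1/(A(w, 859) + 239002) = 1/((-302 - 482)/(859 - 482) + 239002) = 1/(-784/377 + 239002) = 1/(90102970/377) = 377/90102970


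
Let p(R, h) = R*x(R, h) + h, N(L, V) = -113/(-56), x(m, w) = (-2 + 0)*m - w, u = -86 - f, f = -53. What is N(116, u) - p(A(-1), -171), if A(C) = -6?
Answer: 71177/56 ≈ 1271.0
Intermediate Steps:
u = -33 (u = -86 - 1*(-53) = -86 + 53 = -33)
x(m, w) = -w - 2*m (x(m, w) = -2*m - w = -w - 2*m)
N(L, V) = 113/56 (N(L, V) = -113*(-1/56) = 113/56)
p(R, h) = h + R*(-h - 2*R) (p(R, h) = R*(-h - 2*R) + h = h + R*(-h - 2*R))
N(116, u) - p(A(-1), -171) = 113/56 - (-171 - 1*(-6)*(-171 + 2*(-6))) = 113/56 - (-171 - 1*(-6)*(-171 - 12)) = 113/56 - (-171 - 1*(-6)*(-183)) = 113/56 - (-171 - 1098) = 113/56 - 1*(-1269) = 113/56 + 1269 = 71177/56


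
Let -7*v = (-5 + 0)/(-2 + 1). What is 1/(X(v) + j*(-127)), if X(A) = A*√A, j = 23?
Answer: -1001903/2926558788 + 35*I*√35/2926558788 ≈ -0.00034235 + 7.0753e-8*I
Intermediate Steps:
v = -5/7 (v = -(-5 + 0)/(7*(-2 + 1)) = -(-5)/(7*(-1)) = -(-5)*(-1)/7 = -⅐*5 = -5/7 ≈ -0.71429)
X(A) = A^(3/2)
1/(X(v) + j*(-127)) = 1/((-5/7)^(3/2) + 23*(-127)) = 1/(-5*I*√35/49 - 2921) = 1/(-2921 - 5*I*√35/49)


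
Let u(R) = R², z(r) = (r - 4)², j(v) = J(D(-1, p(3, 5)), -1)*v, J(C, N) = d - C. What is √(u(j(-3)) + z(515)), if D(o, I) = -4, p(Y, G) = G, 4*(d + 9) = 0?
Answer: √261346 ≈ 511.22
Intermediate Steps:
d = -9 (d = -9 + (¼)*0 = -9 + 0 = -9)
J(C, N) = -9 - C
j(v) = -5*v (j(v) = (-9 - 1*(-4))*v = (-9 + 4)*v = -5*v)
z(r) = (-4 + r)²
√(u(j(-3)) + z(515)) = √((-5*(-3))² + (-4 + 515)²) = √(15² + 511²) = √(225 + 261121) = √261346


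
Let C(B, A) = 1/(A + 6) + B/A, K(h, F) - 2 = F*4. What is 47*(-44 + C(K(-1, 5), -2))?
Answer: -10293/4 ≈ -2573.3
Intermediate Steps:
K(h, F) = 2 + 4*F (K(h, F) = 2 + F*4 = 2 + 4*F)
C(B, A) = 1/(6 + A) + B/A
47*(-44 + C(K(-1, 5), -2)) = 47*(-44 + (-2 + 6*(2 + 4*5) - 2*(2 + 4*5))/((-2)*(6 - 2))) = 47*(-44 - 1/2*(-2 + 6*(2 + 20) - 2*(2 + 20))/4) = 47*(-44 - 1/2*1/4*(-2 + 6*22 - 2*22)) = 47*(-44 - 1/2*1/4*(-2 + 132 - 44)) = 47*(-44 - 1/2*1/4*86) = 47*(-44 - 43/4) = 47*(-219/4) = -10293/4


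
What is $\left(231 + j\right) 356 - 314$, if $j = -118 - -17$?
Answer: $45966$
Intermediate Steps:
$j = -101$ ($j = -118 + 17 = -101$)
$\left(231 + j\right) 356 - 314 = \left(231 - 101\right) 356 - 314 = 130 \cdot 356 - 314 = 46280 - 314 = 45966$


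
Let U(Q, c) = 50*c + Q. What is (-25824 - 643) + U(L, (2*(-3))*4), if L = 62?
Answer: -27605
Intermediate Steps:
U(Q, c) = Q + 50*c
(-25824 - 643) + U(L, (2*(-3))*4) = (-25824 - 643) + (62 + 50*((2*(-3))*4)) = -26467 + (62 + 50*(-6*4)) = -26467 + (62 + 50*(-24)) = -26467 + (62 - 1200) = -26467 - 1138 = -27605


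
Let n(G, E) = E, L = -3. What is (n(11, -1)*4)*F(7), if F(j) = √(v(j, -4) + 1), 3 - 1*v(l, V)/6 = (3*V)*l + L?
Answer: -4*√541 ≈ -93.038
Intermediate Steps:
v(l, V) = 36 - 18*V*l (v(l, V) = 18 - 6*((3*V)*l - 3) = 18 - 6*(3*V*l - 3) = 18 - 6*(-3 + 3*V*l) = 18 + (18 - 18*V*l) = 36 - 18*V*l)
F(j) = √(37 + 72*j) (F(j) = √((36 - 18*(-4)*j) + 1) = √((36 + 72*j) + 1) = √(37 + 72*j))
(n(11, -1)*4)*F(7) = (-1*4)*√(37 + 72*7) = -4*√(37 + 504) = -4*√541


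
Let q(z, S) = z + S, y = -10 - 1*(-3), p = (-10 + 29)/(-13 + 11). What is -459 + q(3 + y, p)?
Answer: -945/2 ≈ -472.50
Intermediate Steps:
p = -19/2 (p = 19/(-2) = 19*(-½) = -19/2 ≈ -9.5000)
y = -7 (y = -10 + 3 = -7)
q(z, S) = S + z
-459 + q(3 + y, p) = -459 + (-19/2 + (3 - 7)) = -459 + (-19/2 - 4) = -459 - 27/2 = -945/2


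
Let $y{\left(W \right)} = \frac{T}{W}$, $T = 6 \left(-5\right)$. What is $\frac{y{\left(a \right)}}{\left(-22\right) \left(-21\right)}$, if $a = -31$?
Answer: $\frac{5}{2387} \approx 0.0020947$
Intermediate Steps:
$T = -30$
$y{\left(W \right)} = - \frac{30}{W}$
$\frac{y{\left(a \right)}}{\left(-22\right) \left(-21\right)} = \frac{\left(-30\right) \frac{1}{-31}}{\left(-22\right) \left(-21\right)} = \frac{\left(-30\right) \left(- \frac{1}{31}\right)}{462} = \frac{30}{31} \cdot \frac{1}{462} = \frac{5}{2387}$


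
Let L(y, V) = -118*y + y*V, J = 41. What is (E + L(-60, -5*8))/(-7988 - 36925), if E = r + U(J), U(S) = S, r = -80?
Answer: -3147/14971 ≈ -0.21021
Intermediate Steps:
L(y, V) = -118*y + V*y
E = -39 (E = -80 + 41 = -39)
(E + L(-60, -5*8))/(-7988 - 36925) = (-39 - 60*(-118 - 5*8))/(-7988 - 36925) = (-39 - 60*(-118 - 40))/(-44913) = (-39 - 60*(-158))*(-1/44913) = (-39 + 9480)*(-1/44913) = 9441*(-1/44913) = -3147/14971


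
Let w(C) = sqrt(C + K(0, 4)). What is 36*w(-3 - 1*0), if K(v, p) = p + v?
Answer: 36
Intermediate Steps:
w(C) = sqrt(4 + C) (w(C) = sqrt(C + (4 + 0)) = sqrt(C + 4) = sqrt(4 + C))
36*w(-3 - 1*0) = 36*sqrt(4 + (-3 - 1*0)) = 36*sqrt(4 + (-3 + 0)) = 36*sqrt(4 - 3) = 36*sqrt(1) = 36*1 = 36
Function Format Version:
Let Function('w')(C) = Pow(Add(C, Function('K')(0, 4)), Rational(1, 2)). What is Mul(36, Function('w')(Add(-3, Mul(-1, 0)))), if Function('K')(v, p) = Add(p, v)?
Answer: 36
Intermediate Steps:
Function('w')(C) = Pow(Add(4, C), Rational(1, 2)) (Function('w')(C) = Pow(Add(C, Add(4, 0)), Rational(1, 2)) = Pow(Add(C, 4), Rational(1, 2)) = Pow(Add(4, C), Rational(1, 2)))
Mul(36, Function('w')(Add(-3, Mul(-1, 0)))) = Mul(36, Pow(Add(4, Add(-3, Mul(-1, 0))), Rational(1, 2))) = Mul(36, Pow(Add(4, Add(-3, 0)), Rational(1, 2))) = Mul(36, Pow(Add(4, -3), Rational(1, 2))) = Mul(36, Pow(1, Rational(1, 2))) = Mul(36, 1) = 36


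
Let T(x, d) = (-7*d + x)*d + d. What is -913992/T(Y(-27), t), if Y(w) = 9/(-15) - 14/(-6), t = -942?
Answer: 2284980/15535307 ≈ 0.14708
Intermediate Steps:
Y(w) = 26/15 (Y(w) = 9*(-1/15) - 14*(-⅙) = -⅗ + 7/3 = 26/15)
T(x, d) = d + d*(x - 7*d) (T(x, d) = (x - 7*d)*d + d = d*(x - 7*d) + d = d + d*(x - 7*d))
-913992/T(Y(-27), t) = -913992*(-1/(942*(1 + 26/15 - 7*(-942)))) = -913992*(-1/(942*(1 + 26/15 + 6594))) = -913992/((-942*98951/15)) = -913992/(-31070614/5) = -913992*(-5/31070614) = 2284980/15535307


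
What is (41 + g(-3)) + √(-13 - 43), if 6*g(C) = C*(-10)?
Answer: 46 + 2*I*√14 ≈ 46.0 + 7.4833*I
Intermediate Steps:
g(C) = -5*C/3 (g(C) = (C*(-10))/6 = (-10*C)/6 = -5*C/3)
(41 + g(-3)) + √(-13 - 43) = (41 - 5/3*(-3)) + √(-13 - 43) = (41 + 5) + √(-56) = 46 + 2*I*√14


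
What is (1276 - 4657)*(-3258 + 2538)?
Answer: 2434320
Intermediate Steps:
(1276 - 4657)*(-3258 + 2538) = -3381*(-720) = 2434320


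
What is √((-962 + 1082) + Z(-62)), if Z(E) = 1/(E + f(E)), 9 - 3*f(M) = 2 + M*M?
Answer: √23976931/447 ≈ 10.954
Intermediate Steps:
f(M) = 7/3 - M²/3 (f(M) = 3 - (2 + M*M)/3 = 3 - (2 + M²)/3 = 3 + (-⅔ - M²/3) = 7/3 - M²/3)
Z(E) = 1/(7/3 + E - E²/3) (Z(E) = 1/(E + (7/3 - E²/3)) = 1/(7/3 + E - E²/3))
√((-962 + 1082) + Z(-62)) = √((-962 + 1082) + 3/(7 - 1*(-62)² + 3*(-62))) = √(120 + 3/(7 - 1*3844 - 186)) = √(120 + 3/(7 - 3844 - 186)) = √(120 + 3/(-4023)) = √(120 + 3*(-1/4023)) = √(120 - 1/1341) = √(160919/1341) = √23976931/447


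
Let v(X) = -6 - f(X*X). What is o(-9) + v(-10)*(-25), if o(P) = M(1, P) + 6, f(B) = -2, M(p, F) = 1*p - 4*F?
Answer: 143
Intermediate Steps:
M(p, F) = p - 4*F
o(P) = 7 - 4*P (o(P) = (1 - 4*P) + 6 = 7 - 4*P)
v(X) = -4 (v(X) = -6 - 1*(-2) = -6 + 2 = -4)
o(-9) + v(-10)*(-25) = (7 - 4*(-9)) - 4*(-25) = (7 + 36) + 100 = 43 + 100 = 143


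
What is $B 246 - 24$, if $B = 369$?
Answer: $90750$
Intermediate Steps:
$B 246 - 24 = 369 \cdot 246 - 24 = 90774 - 24 = 90750$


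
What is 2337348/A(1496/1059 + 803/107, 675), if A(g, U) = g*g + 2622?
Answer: 30011164922470212/34687057092319 ≈ 865.20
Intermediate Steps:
A(g, U) = 2622 + g² (A(g, U) = g² + 2622 = 2622 + g²)
2337348/A(1496/1059 + 803/107, 675) = 2337348/(2622 + (1496/1059 + 803/107)²) = 2337348/(2622 + (1010449/113313)²) = 2337348/(2622 + 1021007181601/12839835969) = 2337348/(34687057092319/12839835969) = 2337348*(12839835969/34687057092319) = 30011164922470212/34687057092319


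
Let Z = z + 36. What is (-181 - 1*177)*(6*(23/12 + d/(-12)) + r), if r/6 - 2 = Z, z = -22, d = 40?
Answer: -31325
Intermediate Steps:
Z = 14 (Z = -22 + 36 = 14)
r = 96 (r = 12 + 6*14 = 12 + 84 = 96)
(-181 - 1*177)*(6*(23/12 + d/(-12)) + r) = (-181 - 1*177)*(6*(23/12 + 40/(-12)) + 96) = (-181 - 177)*(6*(23*(1/12) + 40*(-1/12)) + 96) = -358*(6*(23/12 - 10/3) + 96) = -358*(6*(-17/12) + 96) = -358*(-17/2 + 96) = -358*175/2 = -31325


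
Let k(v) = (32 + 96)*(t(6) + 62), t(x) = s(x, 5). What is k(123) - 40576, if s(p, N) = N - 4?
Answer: -32512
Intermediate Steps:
s(p, N) = -4 + N
t(x) = 1 (t(x) = -4 + 5 = 1)
k(v) = 8064 (k(v) = (32 + 96)*(1 + 62) = 128*63 = 8064)
k(123) - 40576 = 8064 - 40576 = -32512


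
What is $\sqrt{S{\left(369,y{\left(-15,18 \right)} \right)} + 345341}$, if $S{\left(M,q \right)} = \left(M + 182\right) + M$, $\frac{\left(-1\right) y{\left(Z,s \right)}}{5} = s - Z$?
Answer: $\sqrt{346261} \approx 588.44$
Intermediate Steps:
$y{\left(Z,s \right)} = - 5 s + 5 Z$ ($y{\left(Z,s \right)} = - 5 \left(s - Z\right) = - 5 s + 5 Z$)
$S{\left(M,q \right)} = 182 + 2 M$ ($S{\left(M,q \right)} = \left(182 + M\right) + M = 182 + 2 M$)
$\sqrt{S{\left(369,y{\left(-15,18 \right)} \right)} + 345341} = \sqrt{\left(182 + 2 \cdot 369\right) + 345341} = \sqrt{\left(182 + 738\right) + 345341} = \sqrt{920 + 345341} = \sqrt{346261}$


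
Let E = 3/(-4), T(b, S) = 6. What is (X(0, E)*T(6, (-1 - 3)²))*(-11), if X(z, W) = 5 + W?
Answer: -561/2 ≈ -280.50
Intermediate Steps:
E = -¾ (E = 3*(-¼) = -¾ ≈ -0.75000)
(X(0, E)*T(6, (-1 - 3)²))*(-11) = ((5 - ¾)*6)*(-11) = ((17/4)*6)*(-11) = (51/2)*(-11) = -561/2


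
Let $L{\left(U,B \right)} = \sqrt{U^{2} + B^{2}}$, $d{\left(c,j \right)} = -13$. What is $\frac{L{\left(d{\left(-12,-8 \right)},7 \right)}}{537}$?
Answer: $\frac{\sqrt{218}}{537} \approx 0.027495$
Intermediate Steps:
$L{\left(U,B \right)} = \sqrt{B^{2} + U^{2}}$
$\frac{L{\left(d{\left(-12,-8 \right)},7 \right)}}{537} = \frac{\sqrt{7^{2} + \left(-13\right)^{2}}}{537} = \sqrt{49 + 169} \cdot \frac{1}{537} = \sqrt{218} \cdot \frac{1}{537} = \frac{\sqrt{218}}{537}$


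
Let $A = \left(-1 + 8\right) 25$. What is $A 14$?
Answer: $2450$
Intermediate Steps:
$A = 175$ ($A = 7 \cdot 25 = 175$)
$A 14 = 175 \cdot 14 = 2450$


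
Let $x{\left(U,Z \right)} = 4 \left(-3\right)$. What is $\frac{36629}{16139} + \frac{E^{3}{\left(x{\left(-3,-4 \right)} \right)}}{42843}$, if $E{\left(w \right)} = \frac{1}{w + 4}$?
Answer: $\frac{803479662325}{354018906624} \approx 2.2696$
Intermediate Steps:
$x{\left(U,Z \right)} = -12$
$E{\left(w \right)} = \frac{1}{4 + w}$
$\frac{36629}{16139} + \frac{E^{3}{\left(x{\left(-3,-4 \right)} \right)}}{42843} = \frac{36629}{16139} + \frac{\left(\frac{1}{4 - 12}\right)^{3}}{42843} = 36629 \cdot \frac{1}{16139} + \left(\frac{1}{-8}\right)^{3} \cdot \frac{1}{42843} = \frac{36629}{16139} + \left(- \frac{1}{8}\right)^{3} \cdot \frac{1}{42843} = \frac{36629}{16139} - \frac{1}{21935616} = \frac{803479662325}{354018906624}$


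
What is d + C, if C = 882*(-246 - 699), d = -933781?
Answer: -1767271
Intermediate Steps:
C = -833490 (C = 882*(-945) = -833490)
d + C = -933781 - 833490 = -1767271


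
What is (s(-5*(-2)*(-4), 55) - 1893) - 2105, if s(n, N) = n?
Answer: -4038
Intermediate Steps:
(s(-5*(-2)*(-4), 55) - 1893) - 2105 = (-5*(-2)*(-4) - 1893) - 2105 = (10*(-4) - 1893) - 2105 = (-40 - 1893) - 2105 = -1933 - 2105 = -4038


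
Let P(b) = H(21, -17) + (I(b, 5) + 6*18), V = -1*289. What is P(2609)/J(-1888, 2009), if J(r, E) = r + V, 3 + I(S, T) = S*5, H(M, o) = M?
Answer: -13171/2177 ≈ -6.0501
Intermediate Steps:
V = -289
I(S, T) = -3 + 5*S (I(S, T) = -3 + S*5 = -3 + 5*S)
P(b) = 126 + 5*b (P(b) = 21 + ((-3 + 5*b) + 6*18) = 21 + ((-3 + 5*b) + 108) = 21 + (105 + 5*b) = 126 + 5*b)
J(r, E) = -289 + r (J(r, E) = r - 289 = -289 + r)
P(2609)/J(-1888, 2009) = (126 + 5*2609)/(-289 - 1888) = (126 + 13045)/(-2177) = 13171*(-1/2177) = -13171/2177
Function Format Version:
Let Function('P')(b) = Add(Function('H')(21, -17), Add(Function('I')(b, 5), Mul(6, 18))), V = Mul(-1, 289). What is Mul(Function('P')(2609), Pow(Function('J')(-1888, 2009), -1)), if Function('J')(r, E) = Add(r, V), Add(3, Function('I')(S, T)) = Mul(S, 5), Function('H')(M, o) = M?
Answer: Rational(-13171, 2177) ≈ -6.0501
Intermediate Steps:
V = -289
Function('I')(S, T) = Add(-3, Mul(5, S)) (Function('I')(S, T) = Add(-3, Mul(S, 5)) = Add(-3, Mul(5, S)))
Function('P')(b) = Add(126, Mul(5, b)) (Function('P')(b) = Add(21, Add(Add(-3, Mul(5, b)), Mul(6, 18))) = Add(21, Add(Add(-3, Mul(5, b)), 108)) = Add(21, Add(105, Mul(5, b))) = Add(126, Mul(5, b)))
Function('J')(r, E) = Add(-289, r) (Function('J')(r, E) = Add(r, -289) = Add(-289, r))
Mul(Function('P')(2609), Pow(Function('J')(-1888, 2009), -1)) = Mul(Add(126, Mul(5, 2609)), Pow(Add(-289, -1888), -1)) = Mul(Add(126, 13045), Pow(-2177, -1)) = Mul(13171, Rational(-1, 2177)) = Rational(-13171, 2177)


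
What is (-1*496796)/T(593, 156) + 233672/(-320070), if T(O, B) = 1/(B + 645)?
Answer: -63683303152696/160035 ≈ -3.9793e+8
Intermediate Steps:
T(O, B) = 1/(645 + B)
(-1*496796)/T(593, 156) + 233672/(-320070) = (-1*496796)/(1/(645 + 156)) + 233672/(-320070) = -496796/(1/801) + 233672*(-1/320070) = -496796/1/801 - 116836/160035 = -496796*801 - 116836/160035 = -397933596 - 116836/160035 = -63683303152696/160035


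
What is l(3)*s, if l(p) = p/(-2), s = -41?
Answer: 123/2 ≈ 61.500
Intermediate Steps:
l(p) = -p/2 (l(p) = p*(-½) = -p/2)
l(3)*s = -½*3*(-41) = -3/2*(-41) = 123/2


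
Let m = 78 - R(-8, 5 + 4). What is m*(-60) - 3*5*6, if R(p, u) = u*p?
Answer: -9090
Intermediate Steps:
R(p, u) = p*u
m = 150 (m = 78 - (-8)*(5 + 4) = 78 - (-8)*9 = 78 - 1*(-72) = 78 + 72 = 150)
m*(-60) - 3*5*6 = 150*(-60) - 3*5*6 = -9000 - 15*6 = -9000 - 90 = -9090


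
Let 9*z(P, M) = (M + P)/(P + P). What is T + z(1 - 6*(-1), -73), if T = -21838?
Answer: -458609/21 ≈ -21839.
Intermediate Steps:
z(P, M) = (M + P)/(18*P) (z(P, M) = ((M + P)/(P + P))/9 = ((M + P)/((2*P)))/9 = ((M + P)*(1/(2*P)))/9 = ((M + P)/(2*P))/9 = (M + P)/(18*P))
T + z(1 - 6*(-1), -73) = -21838 + (-73 + (1 - 6*(-1)))/(18*(1 - 6*(-1))) = -21838 + (-73 + (1 + 6))/(18*(1 + 6)) = -21838 + (1/18)*(-73 + 7)/7 = -21838 + (1/18)*(1/7)*(-66) = -21838 - 11/21 = -458609/21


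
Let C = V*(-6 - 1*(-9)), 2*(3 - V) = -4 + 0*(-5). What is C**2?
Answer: 225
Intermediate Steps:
V = 5 (V = 3 - (-4 + 0*(-5))/2 = 3 - (-4 + 0)/2 = 3 - 1/2*(-4) = 3 + 2 = 5)
C = 15 (C = 5*(-6 - 1*(-9)) = 5*(-6 + 9) = 5*3 = 15)
C**2 = 15**2 = 225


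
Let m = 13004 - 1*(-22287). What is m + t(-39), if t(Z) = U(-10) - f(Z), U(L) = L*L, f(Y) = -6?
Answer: 35397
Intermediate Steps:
U(L) = L**2
t(Z) = 106 (t(Z) = (-10)**2 - 1*(-6) = 100 + 6 = 106)
m = 35291 (m = 13004 + 22287 = 35291)
m + t(-39) = 35291 + 106 = 35397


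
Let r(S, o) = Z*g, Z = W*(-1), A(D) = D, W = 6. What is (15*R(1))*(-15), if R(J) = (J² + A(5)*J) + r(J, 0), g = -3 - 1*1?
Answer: -6750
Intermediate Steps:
g = -4 (g = -3 - 1 = -4)
Z = -6 (Z = 6*(-1) = -6)
r(S, o) = 24 (r(S, o) = -6*(-4) = 24)
R(J) = 24 + J² + 5*J (R(J) = (J² + 5*J) + 24 = 24 + J² + 5*J)
(15*R(1))*(-15) = (15*(24 + 1² + 5*1))*(-15) = (15*(24 + 1 + 5))*(-15) = (15*30)*(-15) = 450*(-15) = -6750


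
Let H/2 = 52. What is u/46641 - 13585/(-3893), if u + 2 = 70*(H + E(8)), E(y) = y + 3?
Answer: 664948849/181573413 ≈ 3.6621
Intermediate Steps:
H = 104 (H = 2*52 = 104)
E(y) = 3 + y
u = 8048 (u = -2 + 70*(104 + (3 + 8)) = -2 + 70*(104 + 11) = -2 + 70*115 = -2 + 8050 = 8048)
u/46641 - 13585/(-3893) = 8048/46641 - 13585/(-3893) = 8048*(1/46641) - 13585*(-1/3893) = 8048/46641 + 13585/3893 = 664948849/181573413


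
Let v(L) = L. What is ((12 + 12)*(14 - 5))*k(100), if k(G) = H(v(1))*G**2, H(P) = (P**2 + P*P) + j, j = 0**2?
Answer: 4320000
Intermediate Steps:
j = 0
H(P) = 2*P**2 (H(P) = (P**2 + P*P) + 0 = (P**2 + P**2) + 0 = 2*P**2 + 0 = 2*P**2)
k(G) = 2*G**2 (k(G) = (2*1**2)*G**2 = (2*1)*G**2 = 2*G**2)
((12 + 12)*(14 - 5))*k(100) = ((12 + 12)*(14 - 5))*(2*100**2) = (24*9)*(2*10000) = 216*20000 = 4320000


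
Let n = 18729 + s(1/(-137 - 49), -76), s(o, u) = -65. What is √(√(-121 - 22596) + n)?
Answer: √(18664 + I*√22717) ≈ 136.62 + 0.5516*I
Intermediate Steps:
n = 18664 (n = 18729 - 65 = 18664)
√(√(-121 - 22596) + n) = √(√(-121 - 22596) + 18664) = √(√(-22717) + 18664) = √(I*√22717 + 18664) = √(18664 + I*√22717)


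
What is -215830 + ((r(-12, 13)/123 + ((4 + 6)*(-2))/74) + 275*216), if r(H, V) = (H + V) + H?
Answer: -711914567/4551 ≈ -1.5643e+5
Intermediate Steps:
r(H, V) = V + 2*H
-215830 + ((r(-12, 13)/123 + ((4 + 6)*(-2))/74) + 275*216) = -215830 + (((13 + 2*(-12))/123 + ((4 + 6)*(-2))/74) + 275*216) = -215830 + (((13 - 24)*(1/123) + (10*(-2))*(1/74)) + 59400) = -215830 + ((-11*1/123 - 20*1/74) + 59400) = -215830 + ((-11/123 - 10/37) + 59400) = -215830 + (-1637/4551 + 59400) = -215830 + 270327763/4551 = -711914567/4551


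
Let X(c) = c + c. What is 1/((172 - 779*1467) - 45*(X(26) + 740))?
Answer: -1/1178261 ≈ -8.4871e-7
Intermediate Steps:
X(c) = 2*c
1/((172 - 779*1467) - 45*(X(26) + 740)) = 1/((172 - 779*1467) - 45*(2*26 + 740)) = 1/((172 - 1142793) - 45*(52 + 740)) = 1/(-1142621 - 45*792) = 1/(-1142621 - 35640) = 1/(-1178261) = -1/1178261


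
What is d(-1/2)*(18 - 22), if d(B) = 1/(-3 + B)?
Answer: 8/7 ≈ 1.1429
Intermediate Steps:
d(-1/2)*(18 - 22) = (18 - 22)/(-3 - 1/2) = -4/(-3 - 1*1/2) = -4/(-3 - 1/2) = -4/(-7/2) = -2/7*(-4) = 8/7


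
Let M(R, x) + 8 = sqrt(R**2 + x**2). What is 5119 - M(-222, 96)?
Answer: 5127 - 30*sqrt(65) ≈ 4885.1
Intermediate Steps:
M(R, x) = -8 + sqrt(R**2 + x**2)
5119 - M(-222, 96) = 5119 - (-8 + sqrt((-222)**2 + 96**2)) = 5119 - (-8 + sqrt(49284 + 9216)) = 5119 - (-8 + sqrt(58500)) = 5119 - (-8 + 30*sqrt(65)) = 5119 + (8 - 30*sqrt(65)) = 5127 - 30*sqrt(65)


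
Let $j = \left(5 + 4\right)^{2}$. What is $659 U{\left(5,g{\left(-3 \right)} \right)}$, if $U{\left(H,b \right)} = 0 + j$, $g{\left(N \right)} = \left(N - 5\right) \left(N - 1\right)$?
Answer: $53379$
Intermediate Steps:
$g{\left(N \right)} = \left(-1 + N\right) \left(-5 + N\right)$ ($g{\left(N \right)} = \left(-5 + N\right) \left(-1 + N\right) = \left(-1 + N\right) \left(-5 + N\right)$)
$j = 81$ ($j = 9^{2} = 81$)
$U{\left(H,b \right)} = 81$ ($U{\left(H,b \right)} = 0 + 81 = 81$)
$659 U{\left(5,g{\left(-3 \right)} \right)} = 659 \cdot 81 = 53379$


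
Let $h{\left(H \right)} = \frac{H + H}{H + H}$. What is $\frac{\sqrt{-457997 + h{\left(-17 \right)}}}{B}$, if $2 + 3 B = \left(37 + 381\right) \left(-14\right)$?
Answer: $- \frac{3 i \sqrt{114499}}{2927} \approx - 0.34682 i$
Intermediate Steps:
$h{\left(H \right)} = 1$ ($h{\left(H \right)} = \frac{2 H}{2 H} = 2 H \frac{1}{2 H} = 1$)
$B = - \frac{5854}{3}$ ($B = - \frac{2}{3} + \frac{\left(37 + 381\right) \left(-14\right)}{3} = - \frac{2}{3} + \frac{418 \left(-14\right)}{3} = - \frac{2}{3} + \frac{1}{3} \left(-5852\right) = - \frac{2}{3} - \frac{5852}{3} = - \frac{5854}{3} \approx -1951.3$)
$\frac{\sqrt{-457997 + h{\left(-17 \right)}}}{B} = \frac{\sqrt{-457997 + 1}}{- \frac{5854}{3}} = \sqrt{-457996} \left(- \frac{3}{5854}\right) = 2 i \sqrt{114499} \left(- \frac{3}{5854}\right) = - \frac{3 i \sqrt{114499}}{2927}$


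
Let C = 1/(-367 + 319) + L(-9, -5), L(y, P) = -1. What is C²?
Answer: 2401/2304 ≈ 1.0421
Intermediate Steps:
C = -49/48 (C = 1/(-367 + 319) - 1 = 1/(-48) - 1 = -1/48 - 1 = -49/48 ≈ -1.0208)
C² = (-49/48)² = 2401/2304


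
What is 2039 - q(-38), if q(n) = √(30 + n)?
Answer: 2039 - 2*I*√2 ≈ 2039.0 - 2.8284*I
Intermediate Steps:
2039 - q(-38) = 2039 - √(30 - 38) = 2039 - √(-8) = 2039 - 2*I*√2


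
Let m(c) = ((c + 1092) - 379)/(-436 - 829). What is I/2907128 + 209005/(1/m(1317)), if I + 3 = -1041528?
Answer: -246687604289183/735503384 ≈ -3.3540e+5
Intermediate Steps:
I = -1041531 (I = -3 - 1041528 = -1041531)
m(c) = -31/55 - c/1265 (m(c) = ((1092 + c) - 379)/(-1265) = (713 + c)*(-1/1265) = -31/55 - c/1265)
I/2907128 + 209005/(1/m(1317)) = -1041531/2907128 + 209005/(1/(-31/55 - 1/1265*1317)) = -1041531*1/2907128 + 209005/(1/(-31/55 - 1317/1265)) = -1041531/2907128 + 209005/(1/(-406/253)) = -1041531/2907128 + 209005/(-253/406) = -1041531/2907128 + 209005*(-406/253) = -1041531/2907128 - 84856030/253 = -246687604289183/735503384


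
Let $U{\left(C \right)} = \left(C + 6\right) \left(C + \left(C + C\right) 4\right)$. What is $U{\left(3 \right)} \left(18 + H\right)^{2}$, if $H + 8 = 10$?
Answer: $97200$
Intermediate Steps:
$H = 2$ ($H = -8 + 10 = 2$)
$U{\left(C \right)} = 9 C \left(6 + C\right)$ ($U{\left(C \right)} = \left(6 + C\right) \left(C + 2 C 4\right) = \left(6 + C\right) \left(C + 8 C\right) = \left(6 + C\right) 9 C = 9 C \left(6 + C\right)$)
$U{\left(3 \right)} \left(18 + H\right)^{2} = 9 \cdot 3 \left(6 + 3\right) \left(18 + 2\right)^{2} = 9 \cdot 3 \cdot 9 \cdot 20^{2} = 243 \cdot 400 = 97200$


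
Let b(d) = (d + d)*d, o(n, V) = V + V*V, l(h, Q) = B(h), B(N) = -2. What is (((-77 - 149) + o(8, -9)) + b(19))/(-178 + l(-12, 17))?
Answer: -142/45 ≈ -3.1556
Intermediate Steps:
l(h, Q) = -2
o(n, V) = V + V²
b(d) = 2*d² (b(d) = (2*d)*d = 2*d²)
(((-77 - 149) + o(8, -9)) + b(19))/(-178 + l(-12, 17)) = (((-77 - 149) - 9*(1 - 9)) + 2*19²)/(-178 - 2) = ((-226 - 9*(-8)) + 2*361)/(-180) = ((-226 + 72) + 722)*(-1/180) = (-154 + 722)*(-1/180) = 568*(-1/180) = -142/45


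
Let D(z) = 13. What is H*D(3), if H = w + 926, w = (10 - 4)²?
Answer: 12506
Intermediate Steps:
w = 36 (w = 6² = 36)
H = 962 (H = 36 + 926 = 962)
H*D(3) = 962*13 = 12506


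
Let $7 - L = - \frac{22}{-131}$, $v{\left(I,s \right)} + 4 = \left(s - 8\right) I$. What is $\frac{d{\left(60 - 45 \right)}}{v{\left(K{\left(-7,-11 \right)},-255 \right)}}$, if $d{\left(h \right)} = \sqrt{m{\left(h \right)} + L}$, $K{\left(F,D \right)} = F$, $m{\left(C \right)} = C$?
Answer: $\frac{2 \sqrt{93665}}{240647} \approx 0.0025435$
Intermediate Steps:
$v{\left(I,s \right)} = -4 + I \left(-8 + s\right)$ ($v{\left(I,s \right)} = -4 + \left(s - 8\right) I = -4 + \left(-8 + s\right) I = -4 + I \left(-8 + s\right)$)
$L = \frac{895}{131}$ ($L = 7 - - \frac{22}{-131} = 7 - \left(-22\right) \left(- \frac{1}{131}\right) = 7 - \frac{22}{131} = \frac{895}{131} \approx 6.8321$)
$d{\left(h \right)} = \sqrt{\frac{895}{131} + h}$ ($d{\left(h \right)} = \sqrt{h + \frac{895}{131}} = \sqrt{\frac{895}{131} + h}$)
$\frac{d{\left(60 - 45 \right)}}{v{\left(K{\left(-7,-11 \right)},-255 \right)}} = \frac{\frac{1}{131} \sqrt{117245 + 17161 \left(60 - 45\right)}}{-4 - -56 - -1785} = \frac{\frac{1}{131} \sqrt{117245 + 17161 \cdot 15}}{-4 + 56 + 1785} = \frac{\frac{1}{131} \sqrt{117245 + 257415}}{1837} = \frac{\sqrt{374660}}{131} \cdot \frac{1}{1837} = \frac{2 \sqrt{93665}}{131} \cdot \frac{1}{1837} = \frac{2 \sqrt{93665}}{240647}$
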